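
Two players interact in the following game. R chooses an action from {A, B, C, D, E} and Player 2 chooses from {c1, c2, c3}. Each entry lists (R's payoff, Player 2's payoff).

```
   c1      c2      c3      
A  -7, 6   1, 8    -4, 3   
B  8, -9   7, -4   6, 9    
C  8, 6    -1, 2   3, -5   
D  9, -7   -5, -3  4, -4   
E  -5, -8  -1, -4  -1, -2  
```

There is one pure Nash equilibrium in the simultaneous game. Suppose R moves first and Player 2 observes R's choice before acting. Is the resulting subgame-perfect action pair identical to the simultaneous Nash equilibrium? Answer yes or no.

no

Backward induction with R moving first.
- A → Player 2 plays c2 (best of 6, 8, 3); R gets 1.
- B → Player 2 plays c3 (best of -9, -4, 9); R gets 6.
- C → Player 2 plays c1 (best of 6, 2, -5); R gets 8.
- D → Player 2 plays c2 (best of -7, -3, -4); R gets -5.
- E → Player 2 plays c3 (best of -8, -4, -2); R gets -1.
Maximizing over 1, 6, 8, -5, -1, R chooses C. Subgame-perfect outcome: (C, c1) with payoffs (8, 6).
Now find the simultaneous Nash equilibrium.
R's best replies: c1→D; c2→B; c3→B.
Player 2's best replies: A→c2; B→c3; C→c1; D→c2; E→c3.
Only (B, c3) has each player best-responding; Nash payoffs (6, 9).
Sequential outcome (C, c1) differs from the Nash profile (B, c3).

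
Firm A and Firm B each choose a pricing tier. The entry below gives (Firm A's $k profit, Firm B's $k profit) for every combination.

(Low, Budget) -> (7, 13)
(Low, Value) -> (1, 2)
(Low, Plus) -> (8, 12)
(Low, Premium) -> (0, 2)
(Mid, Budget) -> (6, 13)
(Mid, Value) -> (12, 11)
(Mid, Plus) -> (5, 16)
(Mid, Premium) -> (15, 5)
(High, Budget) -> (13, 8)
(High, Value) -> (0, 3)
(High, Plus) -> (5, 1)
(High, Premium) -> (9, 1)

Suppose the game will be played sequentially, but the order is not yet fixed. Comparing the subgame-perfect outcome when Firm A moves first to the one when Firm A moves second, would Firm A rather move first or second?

first

If Firm A leads: Firm B's best replies are Low→Budget, Mid→Plus, High→Budget; Firm A's induced payoffs 7, 5, 13; outcome (High, Budget), payoffs (13, 8).
If Firm B leads: Firm A's best replies are Budget→High, Value→Mid, Plus→Low, Premium→Mid; Firm B's induced payoffs 8, 11, 12, 5; outcome (Low, Plus), payoffs (8, 12).
Firm A gets 13 moving first and 8 moving second, so Firm A prefers to move first.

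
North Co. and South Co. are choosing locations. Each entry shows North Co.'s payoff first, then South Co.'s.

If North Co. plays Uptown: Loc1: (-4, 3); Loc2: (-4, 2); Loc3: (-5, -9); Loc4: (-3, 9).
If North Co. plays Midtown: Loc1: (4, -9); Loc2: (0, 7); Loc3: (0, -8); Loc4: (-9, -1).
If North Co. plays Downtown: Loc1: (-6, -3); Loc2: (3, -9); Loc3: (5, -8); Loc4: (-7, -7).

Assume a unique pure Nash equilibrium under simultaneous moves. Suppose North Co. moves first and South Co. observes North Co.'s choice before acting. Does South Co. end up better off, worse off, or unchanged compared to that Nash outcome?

South Co. best-responds to each possible North Co. move:
- Uptown: BR = Loc4, leader payoff -3.
- Midtown: BR = Loc2, leader payoff 0.
- Downtown: BR = Loc1, leader payoff -6.
Maximizing over -3, 0, -6, North Co. chooses Midtown. Subgame-perfect outcome: (Midtown, Loc2) with payoffs (0, 7).
Under simultaneous play:
North Co.'s best replies: Loc1→Midtown; Loc2→Downtown; Loc3→Downtown; Loc4→Uptown.
South Co.'s best replies: Uptown→Loc4; Midtown→Loc2; Downtown→Loc1.
The unique mutual best reply is (Uptown, Loc4), giving (-3, 9).
South Co. earns 7 sequentially versus 9 at the Nash outcome: worse off.

worse off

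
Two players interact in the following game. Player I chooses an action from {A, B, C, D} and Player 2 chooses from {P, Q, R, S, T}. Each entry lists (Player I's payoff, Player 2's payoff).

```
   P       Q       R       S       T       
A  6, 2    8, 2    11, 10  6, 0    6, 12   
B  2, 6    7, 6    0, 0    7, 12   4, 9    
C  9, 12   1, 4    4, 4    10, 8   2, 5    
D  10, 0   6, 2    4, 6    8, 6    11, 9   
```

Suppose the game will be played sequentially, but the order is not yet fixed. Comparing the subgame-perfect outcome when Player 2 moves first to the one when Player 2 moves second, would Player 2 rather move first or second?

If Player I leads: Player 2's best replies are A→T, B→S, C→P, D→T; Player I's induced payoffs 6, 7, 9, 11; outcome (D, T), payoffs (11, 9).
If Player 2 leads: Player I's best replies are P→D, Q→A, R→A, S→C, T→D; Player 2's induced payoffs 0, 2, 10, 8, 9; outcome (A, R), payoffs (11, 10).
Player 2 gets 10 moving first and 9 moving second, so Player 2 prefers to move first.

first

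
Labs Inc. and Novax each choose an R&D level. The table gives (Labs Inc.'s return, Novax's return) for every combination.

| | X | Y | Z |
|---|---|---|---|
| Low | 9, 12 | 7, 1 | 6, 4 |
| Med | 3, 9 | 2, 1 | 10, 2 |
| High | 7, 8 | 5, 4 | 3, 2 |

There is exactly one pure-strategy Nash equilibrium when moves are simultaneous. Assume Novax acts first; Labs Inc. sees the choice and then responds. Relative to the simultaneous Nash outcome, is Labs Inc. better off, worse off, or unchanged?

unchanged

Labs Inc. best-responds to each possible Novax move:
- X: BR = Low, leader payoff 12.
- Y: BR = Low, leader payoff 1.
- Z: BR = Med, leader payoff 2.
Maximizing over 12, 1, 2, Novax chooses X. Subgame-perfect outcome: (Low, X) with payoffs (9, 12).
Now find the simultaneous Nash equilibrium.
Labs Inc.'s best replies: X→Low; Y→Low; Z→Med.
Novax's best replies: Low→X; Med→X; High→X.
Only (Low, X) has each player best-responding; Nash payoffs (9, 12).
Labs Inc. earns 9 sequentially versus 9 at the Nash outcome: unchanged.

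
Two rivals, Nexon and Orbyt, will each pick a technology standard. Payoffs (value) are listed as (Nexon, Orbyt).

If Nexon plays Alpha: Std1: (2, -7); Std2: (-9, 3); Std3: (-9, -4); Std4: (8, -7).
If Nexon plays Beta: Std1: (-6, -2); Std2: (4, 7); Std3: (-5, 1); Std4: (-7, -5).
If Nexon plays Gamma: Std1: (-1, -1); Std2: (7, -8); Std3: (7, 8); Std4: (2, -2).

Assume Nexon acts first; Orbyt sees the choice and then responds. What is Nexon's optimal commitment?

Gamma

Work backward from Orbyt's decision.
- Alpha: Orbyt compares -7, 3, -4, -7 and picks Std2; Nexon would get -9.
- Beta: Orbyt compares -2, 7, 1, -5 and picks Std2; Nexon would get 4.
- Gamma: Orbyt compares -1, -8, 8, -2 and picks Std3; Nexon would get 7.
Among -9, 4, 7, the best is 7 at Gamma. Subgame-perfect outcome: (Gamma, Std3) with payoffs (7, 8).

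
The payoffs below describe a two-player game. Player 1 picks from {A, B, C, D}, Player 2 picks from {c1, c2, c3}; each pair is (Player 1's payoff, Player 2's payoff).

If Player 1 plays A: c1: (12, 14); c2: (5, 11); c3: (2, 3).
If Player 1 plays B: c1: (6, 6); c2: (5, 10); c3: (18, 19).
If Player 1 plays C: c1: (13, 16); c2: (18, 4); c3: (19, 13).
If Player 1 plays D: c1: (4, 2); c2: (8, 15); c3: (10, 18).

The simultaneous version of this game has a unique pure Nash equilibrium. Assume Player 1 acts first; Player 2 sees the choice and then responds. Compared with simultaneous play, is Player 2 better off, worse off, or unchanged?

better off

Solve by backward induction (Player 1 leads).
- A → Player 2 plays c1 (best of 14, 11, 3); Player 1 gets 12.
- B → Player 2 plays c3 (best of 6, 10, 19); Player 1 gets 18.
- C → Player 2 plays c1 (best of 16, 4, 13); Player 1 gets 13.
- D → Player 2 plays c3 (best of 2, 15, 18); Player 1 gets 10.
Among 12, 18, 13, 10, the best is 18 at B. Subgame-perfect outcome: (B, c3) with payoffs (18, 19).
Now find the simultaneous Nash equilibrium.
Player 1's best replies: c1→C; c2→C; c3→C.
Player 2's best replies: A→c1; B→c3; C→c1; D→c3.
The unique mutual best reply is (C, c1), giving (13, 16).
Player 2 earns 19 sequentially versus 16 at the Nash outcome: better off.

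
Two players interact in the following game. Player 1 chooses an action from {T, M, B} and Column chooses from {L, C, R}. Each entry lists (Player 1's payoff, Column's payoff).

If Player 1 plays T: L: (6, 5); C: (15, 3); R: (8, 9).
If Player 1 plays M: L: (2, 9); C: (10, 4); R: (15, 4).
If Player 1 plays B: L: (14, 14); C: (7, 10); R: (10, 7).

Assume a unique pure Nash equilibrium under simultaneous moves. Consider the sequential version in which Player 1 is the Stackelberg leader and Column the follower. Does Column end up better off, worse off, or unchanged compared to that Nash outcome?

unchanged

Work backward from Column's decision.
- T: BR = R, leader payoff 8.
- M: BR = L, leader payoff 2.
- B: BR = L, leader payoff 14.
Among 8, 2, 14, the best is 14 at B. Subgame-perfect outcome: (B, L) with payoffs (14, 14).
For the simultaneous game, intersect best replies.
Player 1's best replies: L→B; C→T; R→M.
Column's best replies: T→R; M→L; B→L.
The unique mutual best reply is (B, L), giving (14, 14).
Column earns 14 sequentially versus 14 at the Nash outcome: unchanged.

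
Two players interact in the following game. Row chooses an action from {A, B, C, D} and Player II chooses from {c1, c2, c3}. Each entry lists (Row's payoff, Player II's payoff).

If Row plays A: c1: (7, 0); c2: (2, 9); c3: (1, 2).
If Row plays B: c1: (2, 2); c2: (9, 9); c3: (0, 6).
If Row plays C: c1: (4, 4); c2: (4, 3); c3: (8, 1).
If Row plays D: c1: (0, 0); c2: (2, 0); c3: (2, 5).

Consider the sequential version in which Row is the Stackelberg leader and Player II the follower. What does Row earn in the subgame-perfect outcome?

Work backward from Player II's decision.
- A → Player II plays c2 (best of 0, 9, 2); Row gets 2.
- B → Player II plays c2 (best of 2, 9, 6); Row gets 9.
- C → Player II plays c1 (best of 4, 3, 1); Row gets 4.
- D → Player II plays c3 (best of 0, 0, 5); Row gets 2.
Row's induced payoffs are 2, 9, 4, 2, so Row commits to B. Subgame-perfect outcome: (B, c2) with payoffs (9, 9).

9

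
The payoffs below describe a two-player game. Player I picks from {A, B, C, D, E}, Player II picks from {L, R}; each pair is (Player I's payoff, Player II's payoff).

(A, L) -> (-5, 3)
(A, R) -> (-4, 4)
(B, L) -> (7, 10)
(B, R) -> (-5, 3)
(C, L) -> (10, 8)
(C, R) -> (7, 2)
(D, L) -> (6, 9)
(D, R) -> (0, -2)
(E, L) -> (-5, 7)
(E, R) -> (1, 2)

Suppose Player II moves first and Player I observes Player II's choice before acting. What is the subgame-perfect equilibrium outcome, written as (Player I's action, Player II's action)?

Work backward from Player I's decision.
- L: Player I compares -5, 7, 10, 6, -5 and picks C; Player II would get 8.
- R: Player I compares -4, -5, 7, 0, 1 and picks C; Player II would get 2.
Among 8, 2, the best is 8 at L. Subgame-perfect outcome: (C, L) with payoffs (10, 8).

(C, L)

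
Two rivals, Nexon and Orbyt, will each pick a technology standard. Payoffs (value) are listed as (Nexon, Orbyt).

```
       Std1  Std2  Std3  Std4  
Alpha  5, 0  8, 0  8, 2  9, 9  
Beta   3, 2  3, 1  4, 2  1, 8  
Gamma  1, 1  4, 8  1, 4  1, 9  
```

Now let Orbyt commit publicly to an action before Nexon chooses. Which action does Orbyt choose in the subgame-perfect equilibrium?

Std4

Nexon best-responds to each possible Orbyt move:
- Std1 → Nexon plays Alpha (best of 5, 3, 1); Orbyt gets 0.
- Std2 → Nexon plays Alpha (best of 8, 3, 4); Orbyt gets 0.
- Std3 → Nexon plays Alpha (best of 8, 4, 1); Orbyt gets 2.
- Std4 → Nexon plays Alpha (best of 9, 1, 1); Orbyt gets 9.
Among 0, 0, 2, 9, the best is 9 at Std4. Subgame-perfect outcome: (Alpha, Std4) with payoffs (9, 9).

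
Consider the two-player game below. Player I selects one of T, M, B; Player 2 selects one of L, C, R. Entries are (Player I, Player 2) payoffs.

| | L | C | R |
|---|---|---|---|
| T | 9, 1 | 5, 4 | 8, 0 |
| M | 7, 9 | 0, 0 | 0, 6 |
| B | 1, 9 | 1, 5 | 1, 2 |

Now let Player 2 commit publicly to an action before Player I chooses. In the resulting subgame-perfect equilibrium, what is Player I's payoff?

5

Player I best-responds to each possible Player 2 move:
- L → Player I plays T (best of 9, 7, 1); Player 2 gets 1.
- C → Player I plays T (best of 5, 0, 1); Player 2 gets 4.
- R → Player I plays T (best of 8, 0, 1); Player 2 gets 0.
Maximizing over 1, 4, 0, Player 2 chooses C. Subgame-perfect outcome: (T, C) with payoffs (5, 4).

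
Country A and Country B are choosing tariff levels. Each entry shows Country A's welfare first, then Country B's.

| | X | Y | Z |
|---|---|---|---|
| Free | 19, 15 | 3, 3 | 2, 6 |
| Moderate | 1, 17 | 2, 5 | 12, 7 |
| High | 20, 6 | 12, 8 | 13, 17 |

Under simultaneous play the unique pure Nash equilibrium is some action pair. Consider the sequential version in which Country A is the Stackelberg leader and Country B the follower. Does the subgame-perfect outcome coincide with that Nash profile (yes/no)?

Backward induction with Country A moving first.
- Free → Country B plays X (best of 15, 3, 6); Country A gets 19.
- Moderate → Country B plays X (best of 17, 5, 7); Country A gets 1.
- High → Country B plays Z (best of 6, 8, 17); Country A gets 13.
Maximizing over 19, 1, 13, Country A chooses Free. Subgame-perfect outcome: (Free, X) with payoffs (19, 15).
Under simultaneous play:
Country A's best replies: X→High; Y→High; Z→High.
Country B's best replies: Free→X; Moderate→X; High→Z.
The unique mutual best reply is (High, Z), giving (13, 17).
Sequential outcome (Free, X) differs from the Nash profile (High, Z).

no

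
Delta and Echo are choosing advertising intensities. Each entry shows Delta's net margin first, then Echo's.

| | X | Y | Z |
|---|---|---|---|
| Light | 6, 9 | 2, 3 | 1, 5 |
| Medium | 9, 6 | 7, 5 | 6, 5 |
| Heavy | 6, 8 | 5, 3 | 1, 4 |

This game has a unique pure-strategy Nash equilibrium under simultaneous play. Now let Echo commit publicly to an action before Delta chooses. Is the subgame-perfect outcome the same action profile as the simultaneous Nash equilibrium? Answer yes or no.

yes

Work backward from Delta's decision.
- X → Delta plays Medium (best of 6, 9, 6); Echo gets 6.
- Y → Delta plays Medium (best of 2, 7, 5); Echo gets 5.
- Z → Delta plays Medium (best of 1, 6, 1); Echo gets 5.
Maximizing over 6, 5, 5, Echo chooses X. Subgame-perfect outcome: (Medium, X) with payoffs (9, 6).
For the simultaneous game, intersect best replies.
Delta's best replies: X→Medium; Y→Medium; Z→Medium.
Echo's best replies: Light→X; Medium→X; Heavy→X.
The unique mutual best reply is (Medium, X), giving (9, 6).
Sequential outcome (Medium, X) coincides with the Nash profile (Medium, X).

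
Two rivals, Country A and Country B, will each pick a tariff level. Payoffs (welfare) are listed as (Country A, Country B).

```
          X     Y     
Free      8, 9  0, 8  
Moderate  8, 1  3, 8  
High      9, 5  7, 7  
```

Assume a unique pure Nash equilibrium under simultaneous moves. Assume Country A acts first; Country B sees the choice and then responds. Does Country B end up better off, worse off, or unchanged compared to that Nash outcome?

better off

Solve by backward induction (Country A leads).
- Free: BR = X, leader payoff 8.
- Moderate: BR = Y, leader payoff 3.
- High: BR = Y, leader payoff 7.
Maximizing over 8, 3, 7, Country A chooses Free. Subgame-perfect outcome: (Free, X) with payoffs (8, 9).
Under simultaneous play:
Country A's best replies: X→High; Y→High.
Country B's best replies: Free→X; Moderate→Y; High→Y.
Only (High, Y) has each player best-responding; Nash payoffs (7, 7).
Country B earns 9 sequentially versus 7 at the Nash outcome: better off.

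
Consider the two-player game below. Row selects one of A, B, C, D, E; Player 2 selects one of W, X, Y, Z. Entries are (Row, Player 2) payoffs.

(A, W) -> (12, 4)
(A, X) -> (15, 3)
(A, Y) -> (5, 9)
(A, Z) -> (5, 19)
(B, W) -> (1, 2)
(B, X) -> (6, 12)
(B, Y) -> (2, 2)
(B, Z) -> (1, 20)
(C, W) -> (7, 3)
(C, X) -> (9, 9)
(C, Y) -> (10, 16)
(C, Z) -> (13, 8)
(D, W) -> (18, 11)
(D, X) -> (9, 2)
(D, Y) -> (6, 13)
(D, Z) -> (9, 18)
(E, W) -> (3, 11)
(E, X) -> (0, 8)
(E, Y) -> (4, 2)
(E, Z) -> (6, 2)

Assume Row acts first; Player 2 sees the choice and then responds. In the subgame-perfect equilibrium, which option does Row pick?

C

Work backward from Player 2's decision.
- A: Player 2 compares 4, 3, 9, 19 and picks Z; Row would get 5.
- B: Player 2 compares 2, 12, 2, 20 and picks Z; Row would get 1.
- C: Player 2 compares 3, 9, 16, 8 and picks Y; Row would get 10.
- D: Player 2 compares 11, 2, 13, 18 and picks Z; Row would get 9.
- E: Player 2 compares 11, 8, 2, 2 and picks W; Row would get 3.
Row's induced payoffs are 5, 1, 10, 9, 3, so Row commits to C. Subgame-perfect outcome: (C, Y) with payoffs (10, 16).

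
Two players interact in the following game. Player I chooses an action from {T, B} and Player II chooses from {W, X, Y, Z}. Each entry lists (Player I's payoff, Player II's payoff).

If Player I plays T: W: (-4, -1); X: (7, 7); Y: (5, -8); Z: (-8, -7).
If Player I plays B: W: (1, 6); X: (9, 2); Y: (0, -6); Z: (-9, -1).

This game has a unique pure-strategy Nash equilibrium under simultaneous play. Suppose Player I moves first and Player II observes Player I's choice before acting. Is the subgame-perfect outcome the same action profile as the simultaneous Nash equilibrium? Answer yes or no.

no

Player II best-responds to each possible Player I move:
- T → Player II plays X (best of -1, 7, -8, -7); Player I gets 7.
- B → Player II plays W (best of 6, 2, -6, -1); Player I gets 1.
Among 7, 1, the best is 7 at T. Subgame-perfect outcome: (T, X) with payoffs (7, 7).
Under simultaneous play:
Player I's best replies: W→B; X→B; Y→T; Z→T.
Player II's best replies: T→X; B→W.
The unique mutual best reply is (B, W), giving (1, 6).
Sequential outcome (T, X) differs from the Nash profile (B, W).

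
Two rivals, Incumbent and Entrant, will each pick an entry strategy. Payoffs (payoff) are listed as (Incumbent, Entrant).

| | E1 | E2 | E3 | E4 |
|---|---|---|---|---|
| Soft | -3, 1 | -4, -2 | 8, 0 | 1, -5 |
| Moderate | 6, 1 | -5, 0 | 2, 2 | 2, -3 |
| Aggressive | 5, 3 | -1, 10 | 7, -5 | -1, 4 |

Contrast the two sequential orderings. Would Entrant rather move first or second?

first

If Incumbent leads: Entrant's best replies are Soft→E1, Moderate→E3, Aggressive→E2; Incumbent's induced payoffs -3, 2, -1; outcome (Moderate, E3), payoffs (2, 2).
If Entrant leads: Incumbent's best replies are E1→Moderate, E2→Aggressive, E3→Soft, E4→Moderate; Entrant's induced payoffs 1, 10, 0, -3; outcome (Aggressive, E2), payoffs (-1, 10).
Entrant gets 10 moving first and 2 moving second, so Entrant prefers to move first.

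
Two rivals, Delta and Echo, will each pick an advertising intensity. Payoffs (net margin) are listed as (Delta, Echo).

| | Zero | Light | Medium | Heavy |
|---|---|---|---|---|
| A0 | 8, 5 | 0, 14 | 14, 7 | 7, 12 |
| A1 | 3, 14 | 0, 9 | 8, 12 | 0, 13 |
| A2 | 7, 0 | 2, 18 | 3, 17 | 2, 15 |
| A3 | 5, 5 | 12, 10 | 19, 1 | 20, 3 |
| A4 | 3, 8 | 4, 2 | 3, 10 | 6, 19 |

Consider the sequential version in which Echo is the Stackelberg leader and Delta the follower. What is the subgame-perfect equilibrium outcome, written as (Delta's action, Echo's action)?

(A3, Light)

Backward induction with Echo moving first.
- Zero: Delta compares 8, 3, 7, 5, 3 and picks A0; Echo would get 5.
- Light: Delta compares 0, 0, 2, 12, 4 and picks A3; Echo would get 10.
- Medium: Delta compares 14, 8, 3, 19, 3 and picks A3; Echo would get 1.
- Heavy: Delta compares 7, 0, 2, 20, 6 and picks A3; Echo would get 3.
Maximizing over 5, 10, 1, 3, Echo chooses Light. Subgame-perfect outcome: (A3, Light) with payoffs (12, 10).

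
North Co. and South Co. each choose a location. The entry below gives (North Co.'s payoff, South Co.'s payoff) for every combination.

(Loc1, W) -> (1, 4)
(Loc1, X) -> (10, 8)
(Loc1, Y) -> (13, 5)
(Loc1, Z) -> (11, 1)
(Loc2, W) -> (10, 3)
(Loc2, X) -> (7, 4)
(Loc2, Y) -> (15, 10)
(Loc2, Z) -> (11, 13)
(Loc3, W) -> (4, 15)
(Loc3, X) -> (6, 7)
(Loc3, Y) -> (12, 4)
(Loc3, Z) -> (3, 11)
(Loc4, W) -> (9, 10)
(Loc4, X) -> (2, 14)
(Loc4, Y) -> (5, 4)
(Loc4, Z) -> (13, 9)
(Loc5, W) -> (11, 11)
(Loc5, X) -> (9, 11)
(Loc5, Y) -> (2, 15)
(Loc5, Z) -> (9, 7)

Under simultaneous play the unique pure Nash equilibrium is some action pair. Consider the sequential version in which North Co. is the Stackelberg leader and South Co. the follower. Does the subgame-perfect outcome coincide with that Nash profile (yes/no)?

no

Work backward from South Co.'s decision.
- Loc1 → South Co. plays X (best of 4, 8, 5, 1); North Co. gets 10.
- Loc2 → South Co. plays Z (best of 3, 4, 10, 13); North Co. gets 11.
- Loc3 → South Co. plays W (best of 15, 7, 4, 11); North Co. gets 4.
- Loc4 → South Co. plays X (best of 10, 14, 4, 9); North Co. gets 2.
- Loc5 → South Co. plays Y (best of 11, 11, 15, 7); North Co. gets 2.
Maximizing over 10, 11, 4, 2, 2, North Co. chooses Loc2. Subgame-perfect outcome: (Loc2, Z) with payoffs (11, 13).
Now find the simultaneous Nash equilibrium.
North Co.'s best replies: W→Loc5; X→Loc1; Y→Loc2; Z→Loc4.
South Co.'s best replies: Loc1→X; Loc2→Z; Loc3→W; Loc4→X; Loc5→Y.
The unique mutual best reply is (Loc1, X), giving (10, 8).
Sequential outcome (Loc2, Z) differs from the Nash profile (Loc1, X).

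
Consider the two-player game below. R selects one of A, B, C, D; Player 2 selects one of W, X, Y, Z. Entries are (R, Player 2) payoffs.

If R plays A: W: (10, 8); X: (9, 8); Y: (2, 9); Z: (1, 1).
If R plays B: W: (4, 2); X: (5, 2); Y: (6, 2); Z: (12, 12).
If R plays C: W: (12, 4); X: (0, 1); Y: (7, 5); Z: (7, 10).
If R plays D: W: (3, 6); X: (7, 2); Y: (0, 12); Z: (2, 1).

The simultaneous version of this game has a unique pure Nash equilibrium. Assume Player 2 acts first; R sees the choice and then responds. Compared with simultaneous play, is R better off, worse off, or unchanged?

unchanged

Backward induction with Player 2 moving first.
- W: BR = C, leader payoff 4.
- X: BR = A, leader payoff 8.
- Y: BR = C, leader payoff 5.
- Z: BR = B, leader payoff 12.
Maximizing over 4, 8, 5, 12, Player 2 chooses Z. Subgame-perfect outcome: (B, Z) with payoffs (12, 12).
For the simultaneous game, intersect best replies.
R's best replies: W→C; X→A; Y→C; Z→B.
Player 2's best replies: A→Y; B→Z; C→Z; D→Y.
The unique mutual best reply is (B, Z), giving (12, 12).
R earns 12 sequentially versus 12 at the Nash outcome: unchanged.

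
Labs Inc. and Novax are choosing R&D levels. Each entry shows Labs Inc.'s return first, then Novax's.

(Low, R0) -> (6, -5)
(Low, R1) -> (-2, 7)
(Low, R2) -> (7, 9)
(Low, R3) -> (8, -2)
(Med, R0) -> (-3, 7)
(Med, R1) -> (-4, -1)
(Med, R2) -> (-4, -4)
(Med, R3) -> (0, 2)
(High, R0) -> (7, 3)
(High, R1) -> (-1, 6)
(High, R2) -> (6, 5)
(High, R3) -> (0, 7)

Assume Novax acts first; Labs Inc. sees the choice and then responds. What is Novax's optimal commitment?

R2

Backward induction with Novax moving first.
- R0 → Labs Inc. plays High (best of 6, -3, 7); Novax gets 3.
- R1 → Labs Inc. plays High (best of -2, -4, -1); Novax gets 6.
- R2 → Labs Inc. plays Low (best of 7, -4, 6); Novax gets 9.
- R3 → Labs Inc. plays Low (best of 8, 0, 0); Novax gets -2.
Maximizing over 3, 6, 9, -2, Novax chooses R2. Subgame-perfect outcome: (Low, R2) with payoffs (7, 9).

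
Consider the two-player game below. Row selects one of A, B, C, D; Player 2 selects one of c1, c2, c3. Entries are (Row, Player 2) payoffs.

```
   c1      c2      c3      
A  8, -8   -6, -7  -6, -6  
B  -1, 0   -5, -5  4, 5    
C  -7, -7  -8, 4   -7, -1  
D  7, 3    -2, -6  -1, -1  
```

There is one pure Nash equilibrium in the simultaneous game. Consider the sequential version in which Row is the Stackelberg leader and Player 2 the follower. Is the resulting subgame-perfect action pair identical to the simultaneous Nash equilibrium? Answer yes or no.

no

Backward induction with Row moving first.
- A: BR = c3, leader payoff -6.
- B: BR = c3, leader payoff 4.
- C: BR = c2, leader payoff -8.
- D: BR = c1, leader payoff 7.
Maximizing over -6, 4, -8, 7, Row chooses D. Subgame-perfect outcome: (D, c1) with payoffs (7, 3).
Under simultaneous play:
Row's best replies: c1→A; c2→D; c3→B.
Player 2's best replies: A→c3; B→c3; C→c2; D→c1.
The unique mutual best reply is (B, c3), giving (4, 5).
Sequential outcome (D, c1) differs from the Nash profile (B, c3).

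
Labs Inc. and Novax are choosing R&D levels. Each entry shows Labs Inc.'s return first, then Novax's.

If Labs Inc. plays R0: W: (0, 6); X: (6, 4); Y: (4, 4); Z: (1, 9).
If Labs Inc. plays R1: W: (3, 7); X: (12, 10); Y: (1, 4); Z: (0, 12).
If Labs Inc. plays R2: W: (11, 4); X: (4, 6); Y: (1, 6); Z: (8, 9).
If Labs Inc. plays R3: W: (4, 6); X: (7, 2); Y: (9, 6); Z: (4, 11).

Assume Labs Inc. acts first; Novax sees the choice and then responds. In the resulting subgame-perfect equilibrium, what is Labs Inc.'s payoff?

8

Work backward from Novax's decision.
- R0: Novax compares 6, 4, 4, 9 and picks Z; Labs Inc. would get 1.
- R1: Novax compares 7, 10, 4, 12 and picks Z; Labs Inc. would get 0.
- R2: Novax compares 4, 6, 6, 9 and picks Z; Labs Inc. would get 8.
- R3: Novax compares 6, 2, 6, 11 and picks Z; Labs Inc. would get 4.
Among 1, 0, 8, 4, the best is 8 at R2. Subgame-perfect outcome: (R2, Z) with payoffs (8, 9).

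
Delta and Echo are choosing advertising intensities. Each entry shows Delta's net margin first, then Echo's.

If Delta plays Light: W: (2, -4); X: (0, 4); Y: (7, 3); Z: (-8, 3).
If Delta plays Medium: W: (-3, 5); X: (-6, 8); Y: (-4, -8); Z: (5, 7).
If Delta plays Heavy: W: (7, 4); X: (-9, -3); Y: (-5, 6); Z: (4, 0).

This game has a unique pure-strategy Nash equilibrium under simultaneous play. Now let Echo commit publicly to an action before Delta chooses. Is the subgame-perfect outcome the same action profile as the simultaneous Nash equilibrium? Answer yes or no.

Backward induction with Echo moving first.
- W: BR = Heavy, leader payoff 4.
- X: BR = Light, leader payoff 4.
- Y: BR = Light, leader payoff 3.
- Z: BR = Medium, leader payoff 7.
Among 4, 4, 3, 7, the best is 7 at Z. Subgame-perfect outcome: (Medium, Z) with payoffs (5, 7).
Under simultaneous play:
Delta's best replies: W→Heavy; X→Light; Y→Light; Z→Medium.
Echo's best replies: Light→X; Medium→X; Heavy→Y.
Only (Light, X) has each player best-responding; Nash payoffs (0, 4).
Sequential outcome (Medium, Z) differs from the Nash profile (Light, X).

no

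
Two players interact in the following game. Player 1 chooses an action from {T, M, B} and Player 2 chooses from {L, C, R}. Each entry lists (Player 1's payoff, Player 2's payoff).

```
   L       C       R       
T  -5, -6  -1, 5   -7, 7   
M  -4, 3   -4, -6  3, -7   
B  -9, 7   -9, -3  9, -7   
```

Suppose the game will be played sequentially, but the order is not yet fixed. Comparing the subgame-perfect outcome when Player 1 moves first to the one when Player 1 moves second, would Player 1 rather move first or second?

If Player 1 leads: Player 2's best replies are T→R, M→L, B→L; Player 1's induced payoffs -7, -4, -9; outcome (M, L), payoffs (-4, 3).
If Player 2 leads: Player 1's best replies are L→M, C→T, R→B; Player 2's induced payoffs 3, 5, -7; outcome (T, C), payoffs (-1, 5).
Player 1 gets -4 moving first and -1 moving second, so Player 1 prefers to move second.

second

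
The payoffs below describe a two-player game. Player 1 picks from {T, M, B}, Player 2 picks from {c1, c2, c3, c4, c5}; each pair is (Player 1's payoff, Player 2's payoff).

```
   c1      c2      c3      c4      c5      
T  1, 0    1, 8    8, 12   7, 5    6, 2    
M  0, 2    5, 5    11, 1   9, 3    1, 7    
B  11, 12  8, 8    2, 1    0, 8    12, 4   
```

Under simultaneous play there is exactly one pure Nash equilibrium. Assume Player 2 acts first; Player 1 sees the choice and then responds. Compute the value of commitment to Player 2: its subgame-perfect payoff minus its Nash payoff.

Solve by backward induction (Player 2 leads).
- c1 → Player 1 plays B (best of 1, 0, 11); Player 2 gets 12.
- c2 → Player 1 plays B (best of 1, 5, 8); Player 2 gets 8.
- c3 → Player 1 plays M (best of 8, 11, 2); Player 2 gets 1.
- c4 → Player 1 plays M (best of 7, 9, 0); Player 2 gets 3.
- c5 → Player 1 plays B (best of 6, 1, 12); Player 2 gets 4.
Among 12, 8, 1, 3, 4, the best is 12 at c1. Subgame-perfect outcome: (B, c1) with payoffs (11, 12).
For the simultaneous game, intersect best replies.
Player 1's best replies: c1→B; c2→B; c3→M; c4→M; c5→B.
Player 2's best replies: T→c3; M→c5; B→c1.
Only (B, c1) has each player best-responding; Nash payoffs (11, 12).
Player 2's commitment gain: 12 − 12 = 0.

0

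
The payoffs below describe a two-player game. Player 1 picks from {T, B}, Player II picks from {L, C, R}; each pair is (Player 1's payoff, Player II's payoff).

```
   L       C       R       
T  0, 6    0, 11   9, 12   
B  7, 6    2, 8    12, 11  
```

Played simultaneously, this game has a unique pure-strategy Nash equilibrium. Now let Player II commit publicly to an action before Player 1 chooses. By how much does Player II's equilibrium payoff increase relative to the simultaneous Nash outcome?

Solve by backward induction (Player II leads).
- L: BR = B, leader payoff 6.
- C: BR = B, leader payoff 8.
- R: BR = B, leader payoff 11.
Among 6, 8, 11, the best is 11 at R. Subgame-perfect outcome: (B, R) with payoffs (12, 11).
Now find the simultaneous Nash equilibrium.
Player 1's best replies: L→B; C→B; R→B.
Player II's best replies: T→R; B→R.
The unique mutual best reply is (B, R), giving (12, 11).
Player II's commitment gain: 11 − 11 = 0.

0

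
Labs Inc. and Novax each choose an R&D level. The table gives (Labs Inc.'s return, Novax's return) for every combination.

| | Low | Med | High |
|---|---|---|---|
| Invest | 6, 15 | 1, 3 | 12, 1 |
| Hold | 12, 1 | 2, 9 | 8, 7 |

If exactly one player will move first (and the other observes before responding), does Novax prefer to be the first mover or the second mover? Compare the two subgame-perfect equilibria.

If Labs Inc. leads: Novax's best replies are Invest→Low, Hold→Med; Labs Inc.'s induced payoffs 6, 2; outcome (Invest, Low), payoffs (6, 15).
If Novax leads: Labs Inc.'s best replies are Low→Hold, Med→Hold, High→Invest; Novax's induced payoffs 1, 9, 1; outcome (Hold, Med), payoffs (2, 9).
Novax gets 9 moving first and 15 moving second, so Novax prefers to move second.

second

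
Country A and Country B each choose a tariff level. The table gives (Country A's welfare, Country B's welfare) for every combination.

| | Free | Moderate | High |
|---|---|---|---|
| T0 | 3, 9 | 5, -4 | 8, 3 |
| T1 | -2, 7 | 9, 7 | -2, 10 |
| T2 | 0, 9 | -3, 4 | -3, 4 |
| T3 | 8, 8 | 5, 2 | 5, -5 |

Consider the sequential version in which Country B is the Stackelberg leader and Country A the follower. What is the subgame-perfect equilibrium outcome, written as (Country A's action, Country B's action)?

(T3, Free)

Solve by backward induction (Country B leads).
- Free → Country A plays T3 (best of 3, -2, 0, 8); Country B gets 8.
- Moderate → Country A plays T1 (best of 5, 9, -3, 5); Country B gets 7.
- High → Country A plays T0 (best of 8, -2, -3, 5); Country B gets 3.
Maximizing over 8, 7, 3, Country B chooses Free. Subgame-perfect outcome: (T3, Free) with payoffs (8, 8).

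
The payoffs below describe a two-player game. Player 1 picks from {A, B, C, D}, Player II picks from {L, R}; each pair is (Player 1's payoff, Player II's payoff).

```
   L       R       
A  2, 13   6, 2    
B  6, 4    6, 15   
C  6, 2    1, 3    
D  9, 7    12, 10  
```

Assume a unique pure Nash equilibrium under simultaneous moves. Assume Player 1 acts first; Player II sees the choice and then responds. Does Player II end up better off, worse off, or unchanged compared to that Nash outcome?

unchanged

Player II best-responds to each possible Player 1 move:
- A: Player II compares 13, 2 and picks L; Player 1 would get 2.
- B: Player II compares 4, 15 and picks R; Player 1 would get 6.
- C: Player II compares 2, 3 and picks R; Player 1 would get 1.
- D: Player II compares 7, 10 and picks R; Player 1 would get 12.
Among 2, 6, 1, 12, the best is 12 at D. Subgame-perfect outcome: (D, R) with payoffs (12, 10).
Under simultaneous play:
Player 1's best replies: L→D; R→D.
Player II's best replies: A→L; B→R; C→R; D→R.
Only (D, R) has each player best-responding; Nash payoffs (12, 10).
Player II earns 10 sequentially versus 10 at the Nash outcome: unchanged.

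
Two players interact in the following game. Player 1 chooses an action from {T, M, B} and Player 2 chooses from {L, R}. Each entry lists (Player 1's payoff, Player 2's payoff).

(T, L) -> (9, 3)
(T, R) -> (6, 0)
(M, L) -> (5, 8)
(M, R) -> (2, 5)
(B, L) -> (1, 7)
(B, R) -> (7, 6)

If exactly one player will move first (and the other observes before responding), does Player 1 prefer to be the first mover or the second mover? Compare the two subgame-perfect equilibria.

If Player 1 leads: Player 2's best replies are T→L, M→L, B→L; Player 1's induced payoffs 9, 5, 1; outcome (T, L), payoffs (9, 3).
If Player 2 leads: Player 1's best replies are L→T, R→B; Player 2's induced payoffs 3, 6; outcome (B, R), payoffs (7, 6).
Player 1 gets 9 moving first and 7 moving second, so Player 1 prefers to move first.

first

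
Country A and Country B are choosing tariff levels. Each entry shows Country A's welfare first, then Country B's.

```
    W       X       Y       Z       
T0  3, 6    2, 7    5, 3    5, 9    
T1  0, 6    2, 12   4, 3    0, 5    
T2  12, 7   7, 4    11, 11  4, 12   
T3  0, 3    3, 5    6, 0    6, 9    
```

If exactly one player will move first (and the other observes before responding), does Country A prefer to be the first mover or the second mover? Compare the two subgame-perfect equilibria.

second

If Country A leads: Country B's best replies are T0→Z, T1→X, T2→Z, T3→Z; Country A's induced payoffs 5, 2, 4, 6; outcome (T3, Z), payoffs (6, 9).
If Country B leads: Country A's best replies are W→T2, X→T2, Y→T2, Z→T3; Country B's induced payoffs 7, 4, 11, 9; outcome (T2, Y), payoffs (11, 11).
Country A gets 6 moving first and 11 moving second, so Country A prefers to move second.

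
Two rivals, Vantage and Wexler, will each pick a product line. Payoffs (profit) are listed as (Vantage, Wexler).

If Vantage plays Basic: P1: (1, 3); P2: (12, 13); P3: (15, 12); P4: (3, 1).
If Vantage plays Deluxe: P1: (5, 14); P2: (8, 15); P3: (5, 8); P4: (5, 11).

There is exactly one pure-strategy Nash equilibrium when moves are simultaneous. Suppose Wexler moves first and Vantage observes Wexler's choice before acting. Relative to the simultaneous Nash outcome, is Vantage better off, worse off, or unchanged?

Work backward from Vantage's decision.
- P1: Vantage compares 1, 5 and picks Deluxe; Wexler would get 14.
- P2: Vantage compares 12, 8 and picks Basic; Wexler would get 13.
- P3: Vantage compares 15, 5 and picks Basic; Wexler would get 12.
- P4: Vantage compares 3, 5 and picks Deluxe; Wexler would get 11.
Among 14, 13, 12, 11, the best is 14 at P1. Subgame-perfect outcome: (Deluxe, P1) with payoffs (5, 14).
For the simultaneous game, intersect best replies.
Vantage's best replies: P1→Deluxe; P2→Basic; P3→Basic; P4→Deluxe.
Wexler's best replies: Basic→P2; Deluxe→P2.
Only (Basic, P2) has each player best-responding; Nash payoffs (12, 13).
Vantage earns 5 sequentially versus 12 at the Nash outcome: worse off.

worse off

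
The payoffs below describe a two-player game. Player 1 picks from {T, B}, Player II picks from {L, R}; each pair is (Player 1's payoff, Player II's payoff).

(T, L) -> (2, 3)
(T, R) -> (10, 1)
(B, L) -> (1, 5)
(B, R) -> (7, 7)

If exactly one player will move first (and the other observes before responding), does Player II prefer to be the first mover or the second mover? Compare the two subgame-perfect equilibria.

second

If Player 1 leads: Player II's best replies are T→L, B→R; Player 1's induced payoffs 2, 7; outcome (B, R), payoffs (7, 7).
If Player II leads: Player 1's best replies are L→T, R→T; Player II's induced payoffs 3, 1; outcome (T, L), payoffs (2, 3).
Player II gets 3 moving first and 7 moving second, so Player II prefers to move second.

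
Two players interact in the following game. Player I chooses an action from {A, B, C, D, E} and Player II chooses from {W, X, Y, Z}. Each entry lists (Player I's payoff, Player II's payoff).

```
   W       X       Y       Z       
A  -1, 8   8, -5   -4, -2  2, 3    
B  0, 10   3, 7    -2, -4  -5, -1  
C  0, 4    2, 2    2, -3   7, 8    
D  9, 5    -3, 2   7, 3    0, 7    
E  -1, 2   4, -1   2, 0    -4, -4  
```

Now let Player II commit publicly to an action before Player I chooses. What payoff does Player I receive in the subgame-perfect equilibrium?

7

Backward induction with Player II moving first.
- W: BR = D, leader payoff 5.
- X: BR = A, leader payoff -5.
- Y: BR = D, leader payoff 3.
- Z: BR = C, leader payoff 8.
Among 5, -5, 3, 8, the best is 8 at Z. Subgame-perfect outcome: (C, Z) with payoffs (7, 8).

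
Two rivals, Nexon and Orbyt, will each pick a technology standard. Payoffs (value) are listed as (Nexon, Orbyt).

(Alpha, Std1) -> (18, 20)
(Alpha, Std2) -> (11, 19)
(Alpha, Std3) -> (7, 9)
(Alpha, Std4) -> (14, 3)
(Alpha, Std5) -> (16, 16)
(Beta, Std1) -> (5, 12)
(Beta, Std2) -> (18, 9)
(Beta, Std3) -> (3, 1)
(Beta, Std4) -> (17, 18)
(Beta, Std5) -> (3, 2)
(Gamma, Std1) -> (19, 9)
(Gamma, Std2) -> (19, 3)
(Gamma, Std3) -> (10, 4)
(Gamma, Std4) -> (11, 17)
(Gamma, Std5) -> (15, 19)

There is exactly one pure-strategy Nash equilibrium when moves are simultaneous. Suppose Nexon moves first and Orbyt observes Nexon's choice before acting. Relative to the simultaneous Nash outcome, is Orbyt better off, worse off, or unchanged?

better off

Backward induction with Nexon moving first.
- Alpha: Orbyt compares 20, 19, 9, 3, 16 and picks Std1; Nexon would get 18.
- Beta: Orbyt compares 12, 9, 1, 18, 2 and picks Std4; Nexon would get 17.
- Gamma: Orbyt compares 9, 3, 4, 17, 19 and picks Std5; Nexon would get 15.
Nexon's induced payoffs are 18, 17, 15, so Nexon commits to Alpha. Subgame-perfect outcome: (Alpha, Std1) with payoffs (18, 20).
For the simultaneous game, intersect best replies.
Nexon's best replies: Std1→Gamma; Std2→Gamma; Std3→Gamma; Std4→Beta; Std5→Alpha.
Orbyt's best replies: Alpha→Std1; Beta→Std4; Gamma→Std5.
The unique mutual best reply is (Beta, Std4), giving (17, 18).
Orbyt earns 20 sequentially versus 18 at the Nash outcome: better off.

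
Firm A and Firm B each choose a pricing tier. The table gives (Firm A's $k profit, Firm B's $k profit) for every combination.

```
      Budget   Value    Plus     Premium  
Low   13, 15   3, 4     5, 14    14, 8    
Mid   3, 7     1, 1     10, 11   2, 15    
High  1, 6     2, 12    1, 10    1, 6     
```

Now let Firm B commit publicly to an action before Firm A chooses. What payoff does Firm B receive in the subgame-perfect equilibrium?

15

Work backward from Firm A's decision.
- Budget: BR = Low, leader payoff 15.
- Value: BR = Low, leader payoff 4.
- Plus: BR = Mid, leader payoff 11.
- Premium: BR = Low, leader payoff 8.
Firm B's induced payoffs are 15, 4, 11, 8, so Firm B commits to Budget. Subgame-perfect outcome: (Low, Budget) with payoffs (13, 15).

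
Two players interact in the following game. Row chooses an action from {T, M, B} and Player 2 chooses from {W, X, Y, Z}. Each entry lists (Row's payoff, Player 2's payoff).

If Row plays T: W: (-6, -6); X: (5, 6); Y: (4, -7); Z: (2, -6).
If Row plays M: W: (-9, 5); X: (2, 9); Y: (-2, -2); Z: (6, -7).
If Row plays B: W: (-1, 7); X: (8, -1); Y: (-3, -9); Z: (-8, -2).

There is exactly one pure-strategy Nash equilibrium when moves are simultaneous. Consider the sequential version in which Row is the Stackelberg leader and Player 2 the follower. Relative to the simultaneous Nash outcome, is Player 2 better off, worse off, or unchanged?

Player 2 best-responds to each possible Row move:
- T: Player 2 compares -6, 6, -7, -6 and picks X; Row would get 5.
- M: Player 2 compares 5, 9, -2, -7 and picks X; Row would get 2.
- B: Player 2 compares 7, -1, -9, -2 and picks W; Row would get -1.
Maximizing over 5, 2, -1, Row chooses T. Subgame-perfect outcome: (T, X) with payoffs (5, 6).
Under simultaneous play:
Row's best replies: W→B; X→B; Y→T; Z→M.
Player 2's best replies: T→X; M→X; B→W.
Only (B, W) has each player best-responding; Nash payoffs (-1, 7).
Player 2 earns 6 sequentially versus 7 at the Nash outcome: worse off.

worse off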